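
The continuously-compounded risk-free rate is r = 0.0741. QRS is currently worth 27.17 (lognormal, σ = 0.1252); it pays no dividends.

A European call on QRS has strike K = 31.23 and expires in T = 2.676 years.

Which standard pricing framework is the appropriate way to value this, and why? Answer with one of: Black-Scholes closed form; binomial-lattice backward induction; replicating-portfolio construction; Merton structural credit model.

Key observation: a European claim on QRS (strike 31.23) — a lognormal (GBM) underlying with constant rate and volatility — has an exact closed-form value; no lattice or capital structure is involved.

framework: Black-Scholes closed form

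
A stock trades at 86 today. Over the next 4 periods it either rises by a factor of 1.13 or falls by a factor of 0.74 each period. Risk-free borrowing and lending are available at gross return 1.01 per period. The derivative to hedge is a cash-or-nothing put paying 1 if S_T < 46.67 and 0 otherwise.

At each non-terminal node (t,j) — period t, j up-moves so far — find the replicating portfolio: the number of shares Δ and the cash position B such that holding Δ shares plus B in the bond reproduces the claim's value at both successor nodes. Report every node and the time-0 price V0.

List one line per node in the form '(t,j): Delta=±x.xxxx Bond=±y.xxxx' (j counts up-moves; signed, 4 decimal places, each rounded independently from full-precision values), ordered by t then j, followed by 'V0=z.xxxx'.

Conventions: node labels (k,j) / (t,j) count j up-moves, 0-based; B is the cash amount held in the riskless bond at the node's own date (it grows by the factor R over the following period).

Risk-neutral probability p* = (R−d)/(u−d) = (1.01−0.74)/(1.13−0.74) = 0.6923.
Terminal payoffs: V(4,0)=1.0000, V(4,1)=1.0000, V(4,2)=0.0000, V(4,3)=0.0000, V(4,4)=0.0000
  t=3,j=0: stock 34.8493 → up 39.3797 (V=1.0000), down 25.7885 (V=1.0000). Price 0.9901; hedge Δ=0.0000, bond B=0.9901.
  t=3,j=1: stock 53.2158 → up 60.1338 (V=0.0000), down 39.3797 (V=1.0000). Price 0.3046; hedge Δ=-0.0482, bond B=2.8687.
  t=3,j=2: stock 81.2619 → up 91.8260 (V=0.0000), down 60.1338 (V=0.0000). Price 0.0000; hedge Δ=0.0000, bond B=0.0000.
  t=3,j=3: stock 124.0891 → up 140.2207 (V=0.0000), down 91.8260 (V=0.0000). Price 0.0000; hedge Δ=0.0000, bond B=0.0000.
  t=2,j=0: stock 47.0936 → up 53.2158 (V=0.3046), down 34.8493 (V=0.9901). Price 0.5105; hedge Δ=-0.0373, bond B=2.2680.
  t=2,j=1: stock 71.9132 → up 81.2619 (V=0.0000), down 53.2158 (V=0.3046). Price 0.0928; hedge Δ=-0.0109, bond B=0.8740.
  t=2,j=2: stock 109.8134 → up 124.0891 (V=0.0000), down 81.2619 (V=0.0000). Price 0.0000; hedge Δ=0.0000, bond B=0.0000.
  t=1,j=0: stock 63.6400 → up 71.9132 (V=0.0928), down 47.0936 (V=0.5105). Price 0.2191; hedge Δ=-0.0168, bond B=1.2900.
  t=1,j=1: stock 97.1800 → up 109.8134 (V=0.0000), down 71.9132 (V=0.0928). Price 0.0283; hedge Δ=-0.0024, bond B=0.2662.
  t=0,j=0: stock 86.0000 → up 97.1800 (V=0.0283), down 63.6400 (V=0.2191). Price 0.0861; hedge Δ=-0.0057, bond B=0.5755.
Check: Δ(0,0)·S0 + B(0,0) = 0.0861 = V0.

(0,0): Delta=-0.0057 Bond=0.5755
(1,0): Delta=-0.0168 Bond=1.2900
(1,1): Delta=-0.0024 Bond=0.2662
(2,0): Delta=-0.0373 Bond=2.2680
(2,1): Delta=-0.0109 Bond=0.8740
(2,2): Delta=0.0000 Bond=0.0000
(3,0): Delta=0.0000 Bond=0.9901
(3,1): Delta=-0.0482 Bond=2.8687
(3,2): Delta=0.0000 Bond=0.0000
(3,3): Delta=0.0000 Bond=0.0000
V0=0.0861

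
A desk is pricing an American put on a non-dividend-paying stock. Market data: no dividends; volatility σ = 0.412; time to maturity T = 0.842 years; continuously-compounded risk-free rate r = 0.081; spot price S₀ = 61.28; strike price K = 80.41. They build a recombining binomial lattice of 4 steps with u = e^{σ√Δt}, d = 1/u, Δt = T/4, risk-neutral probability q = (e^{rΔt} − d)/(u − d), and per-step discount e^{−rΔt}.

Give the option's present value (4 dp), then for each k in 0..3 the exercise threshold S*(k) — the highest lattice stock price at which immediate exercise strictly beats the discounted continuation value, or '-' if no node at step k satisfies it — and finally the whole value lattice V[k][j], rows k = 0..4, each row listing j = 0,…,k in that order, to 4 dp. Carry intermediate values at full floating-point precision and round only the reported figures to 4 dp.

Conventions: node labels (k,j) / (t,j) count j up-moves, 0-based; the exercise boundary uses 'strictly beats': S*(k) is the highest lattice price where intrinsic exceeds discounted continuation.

Δt=0.21050, u=1.20807, d=0.82776, q=0.49810, disc=e^(-rΔt)=0.98309
k=4 terminal: V=max(K-S,0) → 51.6396 38.4213 19.1300 0.0000 0.0000
k=3: j=0 S=34.7567 intr=45.6533 cont=44.2939 V=45.6533[EX]; j=1 S=50.7254 intr=29.6846 cont=28.3252 V=29.6846[EX]; j=2 S=74.0307 intr=6.3793 cont=9.4390 V=9.4390[hold]; j=3 S=108.0435 intr=0.0000 cont=0.0000 V=0.0000[hold]  S*(3)=50.7254
k=2: j=0 S=41.9887 intr=38.4213 cont=37.0619 V=38.4213[EX]; j=1 S=61.2800 intr=19.1300 cont=19.2689 V=19.2689[hold]; j=2 S=89.4345 intr=0.0000 cont=4.6573 V=4.6573[hold]  S*(2)=41.9887
k=1: j=0 S=50.7254 intr=29.6846 cont=28.3932 V=29.6846[EX]; j=1 S=74.0307 intr=6.3793 cont=11.7881 V=11.7881[hold]  S*(1)=50.7254
k=0: j=0 S=61.2800 intr=19.1300 cont=20.4192 V=20.4192[hold]  S*(0)=-

price = 20.4192
boundary = - 50.7254 41.9887 50.7254
tree:
20.4192
29.6846 11.7881
38.4213 19.2689 4.6573
45.6533 29.6846 9.4390 0.0000
51.6396 38.4213 19.1300 0.0000 0.0000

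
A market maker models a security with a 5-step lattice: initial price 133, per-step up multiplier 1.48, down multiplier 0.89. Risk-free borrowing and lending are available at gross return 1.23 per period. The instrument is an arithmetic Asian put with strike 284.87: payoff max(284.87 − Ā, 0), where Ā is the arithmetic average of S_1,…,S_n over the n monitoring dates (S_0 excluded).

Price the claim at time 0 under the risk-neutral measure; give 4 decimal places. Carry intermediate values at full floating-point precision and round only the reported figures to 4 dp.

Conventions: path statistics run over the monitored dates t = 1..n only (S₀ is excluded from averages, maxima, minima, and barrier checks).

Under the martingale measure an up-move has probability p* = 0.5763; value the claim as the probability-weighted average of per-path payoffs, discounted 5 periods at R = 1.23.
Enumerate all 2^5 = 32 price paths (U = up ×1.48, D = down ×0.89); each path with k up-moves has probability p*^k·(1−p*)^(5−k).
DDDDD: Ā=95.0391, payoff=189.8309, prob=0.013660
UDDDD: Ā=158.0425, payoff=126.8275, prob=0.018577
DUDDD: Ā=142.3485, payoff=142.5215, prob=0.018577
UUDDD: Ā=236.7144, payoff=48.1556, prob=0.025265
DDUDD: Ā=128.3808, payoff=156.4892, prob=0.018577
UDUDD: Ā=213.4872, payoff=71.3828, prob=0.025265
DUUDD: Ā=197.7932, payoff=87.0768, prob=0.025265
UUUDD: Ā=328.9146, payoff=0.0000, prob=0.034360
DDDUD: Ā=115.9496, payoff=168.9204, prob=0.018577
UDDUD: Ā=192.8151, payoff=92.0549, prob=0.025265
DUDUD: Ā=177.1211, payoff=107.7489, prob=0.025265
UUDUD: Ā=294.5385, payoff=0.0000, prob=0.034360
DDUUD: Ā=163.1534, payoff=121.7166, prob=0.025265
UDUUD: Ā=271.3113, payoff=13.5587, prob=0.034360
DUUUD: Ā=255.6173, payoff=29.2527, prob=0.034360
UUUUD: Ā=425.0715, payoff=0.0000, prob=0.046730
DDDDU: Ā=104.8858, payoff=179.9842, prob=0.018577
UDDDU: Ā=174.4169, payoff=110.4531, prob=0.025265
DUDDU: Ā=158.7229, payoff=126.1471, prob=0.025265
UUDDU: Ā=263.9437, payoff=20.9263, prob=0.034360
DDUDU: Ā=144.7552, payoff=140.1148, prob=0.025265
UDUDU: Ā=240.7166, payoff=44.1534, prob=0.034360
DUUDU: Ā=225.0226, payoff=59.8474, prob=0.034360
UUUDU: Ā=374.1948, payoff=0.0000, prob=0.046730
DDDUU: Ā=132.3240, payoff=152.5460, prob=0.025265
UDDUU: Ā=220.0444, payoff=64.8256, prob=0.034360
DUDUU: Ā=204.3504, payoff=80.5196, prob=0.034360
UUDUU: Ā=339.8187, payoff=0.0000, prob=0.046730
DDUUU: Ā=190.3828, payoff=94.4872, prob=0.034360
UDUUU: Ā=316.5916, payoff=0.0000, prob=0.046730
DUUUU: Ā=300.8976, payoff=0.0000, prob=0.046730
UUUUU: Ā=500.3690, payoff=0.0000, prob=0.063553
Price = Σ prob·payoff / R^5 = 57.704810 / 2.815306 = 20.4968

price = 20.4968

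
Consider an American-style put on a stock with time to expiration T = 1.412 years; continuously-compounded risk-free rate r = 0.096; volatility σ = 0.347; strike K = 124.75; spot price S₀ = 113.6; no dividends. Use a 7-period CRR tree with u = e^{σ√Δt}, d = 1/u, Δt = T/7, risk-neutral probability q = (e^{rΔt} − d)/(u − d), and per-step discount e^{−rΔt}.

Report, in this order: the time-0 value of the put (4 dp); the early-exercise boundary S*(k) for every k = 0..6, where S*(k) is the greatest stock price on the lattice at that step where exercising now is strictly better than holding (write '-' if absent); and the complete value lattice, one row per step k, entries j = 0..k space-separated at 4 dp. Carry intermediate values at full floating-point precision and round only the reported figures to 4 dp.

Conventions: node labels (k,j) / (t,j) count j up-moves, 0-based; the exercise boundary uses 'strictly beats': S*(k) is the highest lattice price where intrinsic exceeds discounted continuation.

price = 18.7391
boundary = - - 83.1786 71.1751 83.1786 97.2064 83.1786
tree:
18.7391
28.4003 10.6484
41.5714 17.4769 4.8330
53.5749 27.6206 8.9001 1.3131
63.8461 41.5714 15.9586 2.8101 0.0000
72.6352 53.5749 27.5436 6.0138 0.0000 0.0000
80.1558 63.8461 41.5714 12.8702 0.0000 0.0000 0.0000
86.5912 72.6352 53.5749 27.5436 0.0000 0.0000 0.0000 0.0000

Δt=0.20171, u=1.16865, d=0.85569, q=0.52360, disc=e^(-rΔt)=0.98082
k=7 terminal: V=max(K-S,0) → 86.5912 72.6352 53.5749 27.5436 0.0000 0.0000 0.0000 0.0000
k=6: j=0 S=44.5942 intr=80.1558 cont=77.7634 V=80.1558[EX]; j=1 S=60.9039 intr=63.8461 cont=61.4537 V=63.8461[EX]; j=2 S=83.1786 intr=41.5714 cont=39.1789 V=41.5714[EX]; j=3 S=113.6000 intr=11.1500 cont=12.8702 V=12.8702[hold]; j=4 S=155.1476 intr=0.0000 cont=0.0000 V=0.0000[hold]; j=5 S=211.8907 intr=0.0000 cont=0.0000 V=0.0000[hold]; j=6 S=289.3868 intr=0.0000 cont=0.0000 V=0.0000[hold]  S*(6)=83.1786
k=5: j=0 S=52.1148 intr=72.6352 cont=70.2427 V=72.6352[EX]; j=1 S=71.1751 intr=53.5749 cont=51.1824 V=53.5749[EX]; j=2 S=97.2064 intr=27.5436 cont=26.0345 V=27.5436[EX]; j=3 S=132.7583 intr=0.0000 cont=6.0138 V=6.0138[hold]; j=4 S=181.3128 intr=0.0000 cont=0.0000 V=0.0000[hold]; j=5 S=247.6255 intr=0.0000 cont=0.0000 V=0.0000[hold]  S*(5)=97.2064
k=4: j=0 S=60.9039 intr=63.8461 cont=61.4537 V=63.8461[EX]; j=1 S=83.1786 intr=41.5714 cont=39.1789 V=41.5714[EX]; j=2 S=113.6000 intr=11.1500 cont=15.9586 V=15.9586[hold]; j=3 S=155.1476 intr=0.0000 cont=2.8101 V=2.8101[hold]; j=4 S=211.8907 intr=0.0000 cont=0.0000 V=0.0000[hold]  S*(4)=83.1786
k=3: j=0 S=71.1751 intr=53.5749 cont=51.1824 V=53.5749[EX]; j=1 S=97.2064 intr=27.5436 cont=27.6206 V=27.6206[hold]; j=2 S=132.7583 intr=0.0000 cont=8.9001 V=8.9001[hold]; j=3 S=181.3128 intr=0.0000 cont=1.3131 V=1.3131[hold]  S*(3)=71.1751
k=2: j=0 S=83.1786 intr=41.5714 cont=39.2185 V=41.5714[EX]; j=1 S=113.6000 intr=11.1500 cont=17.4769 V=17.4769[hold]; j=2 S=155.1476 intr=0.0000 cont=4.8330 V=4.8330[hold]  S*(2)=83.1786
k=1: j=0 S=97.2064 intr=27.5436 cont=28.4003 V=28.4003[hold]; j=1 S=132.7583 intr=0.0000 cont=10.6484 V=10.6484[hold]  S*(1)=-
k=0: j=0 S=113.6000 intr=11.1500 cont=18.7391 V=18.7391[hold]  S*(0)=-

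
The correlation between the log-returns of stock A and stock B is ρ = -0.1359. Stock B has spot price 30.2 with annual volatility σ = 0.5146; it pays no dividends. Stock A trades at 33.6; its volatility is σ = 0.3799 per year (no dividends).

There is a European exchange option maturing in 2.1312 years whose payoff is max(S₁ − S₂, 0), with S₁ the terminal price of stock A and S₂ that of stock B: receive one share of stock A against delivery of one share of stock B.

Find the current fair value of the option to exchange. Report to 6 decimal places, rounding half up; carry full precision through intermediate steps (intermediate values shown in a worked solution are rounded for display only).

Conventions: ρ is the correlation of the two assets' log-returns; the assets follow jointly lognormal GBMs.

σ_eff = √(σ₁² + σ₂² − 2ρσ₁σ₂) = √(0.3799² + 0.5146² − 2·-0.1359·0.3799·0.5146) = 0.679907
d₁ = (ln(S₁/S₂) + (q₂ − q₁ + σ_eff²/2)T) / (σ_eff√T) = (ln(33.6/30.2) + (0.0 − 0.0 + 0.231137)·2.1312) / 0.992571 = 0.603768
d₂ = d₁ − σ_eff√T = 0.603768 − 0.992571 = -0.388803
N(d₁) = 0.727001,  N(d₂) = 0.348711
V = S₁·e^{−q₁T}·N(d₁) − S₂·e^{−q₂T}·N(d₂) = 24.427235 − 10.531074 = 13.896161
Key observation: the rate r is irrelevant here: denominating values in stock B turns the exchange into a ratio option on S₁/S₂, and discounting at r drops out.

exchange price = 13.896161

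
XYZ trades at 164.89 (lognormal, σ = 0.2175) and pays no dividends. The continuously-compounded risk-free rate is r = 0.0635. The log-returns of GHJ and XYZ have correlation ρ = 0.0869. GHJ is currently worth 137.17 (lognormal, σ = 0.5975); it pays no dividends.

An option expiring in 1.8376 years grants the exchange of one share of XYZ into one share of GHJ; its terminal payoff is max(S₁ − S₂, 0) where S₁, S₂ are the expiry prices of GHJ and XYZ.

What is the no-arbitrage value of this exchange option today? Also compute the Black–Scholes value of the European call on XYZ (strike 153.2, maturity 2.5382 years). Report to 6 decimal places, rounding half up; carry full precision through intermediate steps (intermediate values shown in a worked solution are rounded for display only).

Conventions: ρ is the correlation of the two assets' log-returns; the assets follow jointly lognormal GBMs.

σ_eff = √(σ₁² + σ₂² − 2ρσ₁σ₂) = √(0.5975² + 0.2175² − 2·0.0869·0.5975·0.2175) = 0.617840
d₁ = (ln(S₁/S₂) + (q₂ − q₁ + σ_eff²/2)T) / (σ_eff√T) = (ln(137.17/164.89) + (0.0 − 0.0 + 0.190863)·1.8376) / 0.837532 = 0.199004
d₂ = d₁ − σ_eff√T = 0.199004 − 0.837532 = -0.638528
N(d₁) = 0.578870,  N(d₂) = 0.261565
V = S₁·e^{−q₁T}·N(d₁) − S₂·e^{−q₂T}·N(d₂) = 79.403635 − 43.129465 = 36.274170
[vanilla: XYZ call K=153.2]
σ√T = 0.2175·√2.5382 = 0.346515
d₁ = (ln(S/K) + (r+σ²/2)T) / (σ√T) = (ln(164.89/153.2) + (0.0635+0.2175²/2)·2.5382) / 0.346515 = (0.073534 + 0.221212) / 0.346515 = 0.850602
d₂ = d₁ − σ√T = 0.850602 − 0.346515 = 0.504087
e^{−rT} = 0.851143
N(d₁) = 0.802505,  N(d₂) = 0.692900
price = S·N(d₁) − K·e^{−rT}·N(d₂) = 132.325002 − 90.350690 = 41.974313

exchange price = 36.274170
price(XYZ call K=153.2) = 41.974313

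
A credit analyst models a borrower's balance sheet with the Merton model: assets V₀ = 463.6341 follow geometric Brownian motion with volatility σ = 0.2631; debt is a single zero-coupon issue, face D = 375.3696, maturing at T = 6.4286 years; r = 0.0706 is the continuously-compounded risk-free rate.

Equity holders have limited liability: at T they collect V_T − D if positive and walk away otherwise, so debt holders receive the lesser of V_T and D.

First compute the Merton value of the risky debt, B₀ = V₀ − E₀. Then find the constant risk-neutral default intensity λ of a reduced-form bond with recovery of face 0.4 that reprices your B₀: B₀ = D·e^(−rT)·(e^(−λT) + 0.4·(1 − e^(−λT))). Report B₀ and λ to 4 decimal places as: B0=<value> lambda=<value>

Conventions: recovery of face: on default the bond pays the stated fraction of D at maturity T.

B0=220.4808 lambda=0.0208

Equity is a call on the firm's assets struck at D = 375.3696:
d₁ = [ln(V₀/D) + (r + σ²/2)T] / (σ√T)
   = [ln(463.6341/375.3696) + (0.0706 + 0.5·0.2631²)·6.4286] / (0.2631·√6.4286)
   = [0.211185 + 0.676358] / 0.667082 = 1.330486
d₂ = d₁ − σ√T = 1.330486 − 0.667082 = 0.663404
N(d₁) = 0.908321,  N(d₂) = 0.746464,  e^(−rT) = 0.635172
E₀ = V₀·N(d₁) − D·e^(−rT)·N(d₂)
   = 463.6341·0.908321 − 375.3696·0.635172·0.746464 = 243.153327
B₀ = V₀ − E₀ = 463.6341 − 243.153327 = 220.480773
e^(−λT) = (B₀·e^(rT)/D − 0.4)/(1 − 0.4) = (220.4808·1.574376/375.3696 − 0.4)/0.6 = 0.87456867
λ = −ln(0.87456867)/6.4286 = 0.020848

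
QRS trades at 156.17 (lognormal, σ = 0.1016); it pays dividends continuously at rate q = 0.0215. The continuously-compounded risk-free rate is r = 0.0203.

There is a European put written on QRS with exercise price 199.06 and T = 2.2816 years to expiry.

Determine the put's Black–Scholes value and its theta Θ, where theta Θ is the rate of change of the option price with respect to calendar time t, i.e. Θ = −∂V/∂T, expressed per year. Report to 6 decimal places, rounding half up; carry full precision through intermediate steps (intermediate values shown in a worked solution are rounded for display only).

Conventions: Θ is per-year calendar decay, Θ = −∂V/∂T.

σ√T = 0.1016·√2.2816 = 0.153466
d₁ = (ln(S/K) + (r−q+σ²/2)T) / (σ√T) = (ln(156.17/199.06) + (0.0203−0.0215+0.1016²/2)·2.2816) / 0.153466 = (-0.242661 + 0.009038) / 0.153466 = -1.522307
d₂ = d₁ − σ√T = -1.522307 − 0.153466 = -1.675774
e^{−rT} = 0.954740
e^{−qT} = 0.952129
N(−d₁) = 0.936034,  N(−d₂) = 0.953109
Put price V = K·e^{−rT}·N(−d₂) − S·e^{−qT}·N(−d₁) = 181.138785 − 139.182664 = 41.956122
φ(d₁) = (1/√(2π))·e^{−d₁²/2} = 0.125224
Θ = −S·e^{−qT}·φ(d₁)·σ/(2√T) − q·S·e^{−qT}·N(−d₁) + r·K·e^{−rT}·N(−d₂) = −0.626219 − 2.992427 + 3.677117 = 0.058471

price = 41.956122
Θ = 0.058471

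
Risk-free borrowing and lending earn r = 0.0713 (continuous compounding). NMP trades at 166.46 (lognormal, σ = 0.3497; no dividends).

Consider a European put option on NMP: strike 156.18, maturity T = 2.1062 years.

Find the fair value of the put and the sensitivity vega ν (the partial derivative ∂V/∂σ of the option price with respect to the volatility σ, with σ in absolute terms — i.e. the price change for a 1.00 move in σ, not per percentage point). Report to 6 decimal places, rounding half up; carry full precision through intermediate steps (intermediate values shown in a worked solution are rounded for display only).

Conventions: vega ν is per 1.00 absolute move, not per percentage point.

σ√T = 0.3497·√2.1062 = 0.507511
d₁ = (ln(S/K) + (r+σ²/2)T) / (σ√T) = (ln(166.46/156.18) + (0.0713+0.3497²/2)·2.1062) / 0.507511 = (0.063746 + 0.278956) / 0.507511 = 0.675260
d₂ = d₁ − σ√T = 0.675260 − 0.507511 = 0.167749
e^{−rT} = 0.860560
N(−d₁) = 0.249755,  N(−d₂) = 0.433391
Put price V = K·e^{−rT}·N(−d₂) − S·N(−d₁) = 58.248664 − 41.574293 = 16.674371
φ(d₁) = (1/√(2π))·e^{−d₁²/2} = 0.317612
ν = S·φ(d₁)·√T = 76.728368

price = 16.674371
ν = 76.728368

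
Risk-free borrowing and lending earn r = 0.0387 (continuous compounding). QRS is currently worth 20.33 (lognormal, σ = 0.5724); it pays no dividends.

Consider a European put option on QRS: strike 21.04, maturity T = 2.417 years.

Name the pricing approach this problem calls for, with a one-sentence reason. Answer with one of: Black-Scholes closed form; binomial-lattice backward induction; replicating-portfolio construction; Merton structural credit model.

framework: Black-Scholes closed form

Key observation: the strike-21.04 put on QRS is European-exercise on a continuously-modelled lognormal underlying, so its value is a single closed-form evaluation.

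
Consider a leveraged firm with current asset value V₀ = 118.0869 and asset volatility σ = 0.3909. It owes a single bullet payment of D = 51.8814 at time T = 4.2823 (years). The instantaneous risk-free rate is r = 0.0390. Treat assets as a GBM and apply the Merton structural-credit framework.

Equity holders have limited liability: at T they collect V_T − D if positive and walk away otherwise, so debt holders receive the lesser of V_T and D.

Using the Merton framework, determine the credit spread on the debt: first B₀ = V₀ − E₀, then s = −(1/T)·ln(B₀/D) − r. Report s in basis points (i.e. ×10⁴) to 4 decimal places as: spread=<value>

spread=162.2928

Work the structural quantities from V₀ = 118.0869 against face 51.8814:
d₁ = [ln(V₀/D) + (r + σ²/2)T] / (σ√T)
   = [ln(118.0869/51.8814) + (0.0390 + 0.5·0.3909²)·4.2823] / (0.3909·√4.2823)
   = [0.822460 + 0.494183] / 0.808917 = 1.627662
d₂ = d₁ − σ√T = 1.627662 − 0.808917 = 0.818744
N(d₁) = 0.948202,  N(d₂) = 0.793534,  e^(−rT) = 0.846191
E₀ = V₀·N(d₁) − D·e^(−rT)·N(d₂)
   = 118.0869·0.948202 − 51.8814·0.846191·0.793534 = 77.132797
B₀ = V₀ − E₀ = 118.0869 − 77.132797 = 40.954103
spread = −(1/T)·ln(B₀/D) − r = −(1/4.2823)·ln(40.954103/51.8814) − 0.0390 = 0.01622928
in basis points: 0.01622928 × 10⁴ = 162.2928 bp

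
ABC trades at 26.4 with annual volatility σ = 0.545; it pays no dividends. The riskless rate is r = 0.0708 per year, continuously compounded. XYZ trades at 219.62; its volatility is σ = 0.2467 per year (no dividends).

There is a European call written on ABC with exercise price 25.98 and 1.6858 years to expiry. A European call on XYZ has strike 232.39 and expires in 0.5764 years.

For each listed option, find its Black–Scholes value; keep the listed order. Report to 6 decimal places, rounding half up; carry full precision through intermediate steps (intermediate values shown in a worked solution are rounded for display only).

[ABC call K=25.98]
σ√T = 0.545·√1.6858 = 0.707619
d₁ = (ln(S/K) + (r+σ²/2)T) / (σ√T) = (ln(26.4/25.98) + (0.0708+0.545²/2)·1.6858) / 0.707619 = (0.016037 + 0.369717) / 0.707619 = 0.545144
d₂ = d₁ − σ√T = 0.545144 − 0.707619 = -0.162475
e^{−rT} = 0.887493
N(d₁) = 0.707173,  N(d₂) = 0.435466
price = S·N(d₁) − K·e^{−rT}·N(d₂) = 18.669357 − 10.040563 = 8.628794
[XYZ call K=232.39]
σ√T = 0.2467·√0.5764 = 0.187297
d₁ = (ln(S/K) + (r+σ²/2)T) / (σ√T) = (ln(219.62/232.39) + (0.0708+0.2467²/2)·0.5764) / 0.187297 = (-0.056518 + 0.058349) / 0.187297 = 0.009776
d₂ = d₁ − σ√T = 0.009776 − 0.187297 = -0.177521
e^{−rT} = 0.960012
N(d₁) = 0.503900,  N(d₂) = 0.429550
price = S·N(d₁) − K·e^{−rT}·N(d₂) = 110.666516 − 95.831328 = 14.835188

price(ABC call K=25.98) = 8.628794
price(XYZ call K=232.39) = 14.835188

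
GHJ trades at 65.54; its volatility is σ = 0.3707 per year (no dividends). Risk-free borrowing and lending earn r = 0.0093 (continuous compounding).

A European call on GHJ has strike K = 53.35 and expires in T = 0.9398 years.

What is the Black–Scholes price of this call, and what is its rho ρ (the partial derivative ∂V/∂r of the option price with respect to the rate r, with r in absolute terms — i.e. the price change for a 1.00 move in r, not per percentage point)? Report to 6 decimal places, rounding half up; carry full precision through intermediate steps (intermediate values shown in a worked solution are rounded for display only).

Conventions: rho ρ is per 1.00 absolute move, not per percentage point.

price = 16.209675
ρ = 32.890791

σ√T = 0.3707·√0.9398 = 0.359369
d₁ = (ln(S/K) + (r+σ²/2)T) / (σ√T) = (ln(65.54/53.35) + (0.0093+0.3707²/2)·0.9398) / 0.359369 = (0.205787 + 0.073313) / 0.359369 = 0.776639
d₂ = d₁ − σ√T = 0.776639 − 0.359369 = 0.417270
e^{−rT} = 0.991298
N(d₁) = 0.781314,  N(d₂) = 0.661760
Call price V = S·N(d₁) − K·e^{−rT}·N(d₂) = 51.207325 − 34.997649 = 16.209675
ρ = K·T·e^{−rT}·N(d₂) = 32.890791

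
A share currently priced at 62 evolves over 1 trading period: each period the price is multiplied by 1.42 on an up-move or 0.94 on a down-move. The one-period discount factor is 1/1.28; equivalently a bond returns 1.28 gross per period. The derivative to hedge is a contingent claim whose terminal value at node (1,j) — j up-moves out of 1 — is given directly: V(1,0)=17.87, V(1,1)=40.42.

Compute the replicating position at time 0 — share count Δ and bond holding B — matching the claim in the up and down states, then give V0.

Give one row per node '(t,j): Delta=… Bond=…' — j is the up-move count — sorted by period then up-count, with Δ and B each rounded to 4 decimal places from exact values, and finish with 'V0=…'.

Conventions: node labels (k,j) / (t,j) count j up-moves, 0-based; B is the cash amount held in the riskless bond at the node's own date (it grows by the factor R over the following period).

The replicating-portfolio and risk-neutral prices coincide; use p* = (1.28−0.94)/(1.42−0.94) = 0.7083 for the latter.
At maturity the claim pays: V(1,0)=17.8700, V(1,1)=40.4200
(0,0): S=62.0000. Δ = (V_up−V_dn)/(S_up−S_dn) = (40.4200−17.8700)/(88.0400−58.2800) = 0.7577. V = [p*·40.4200 + (1−p*)·17.8700]/1.28 = 26.4398. B = V − Δ·S = -20.5394.
Check: Δ(0,0)·S0 + B(0,0) = 26.4398 = V0.

(0,0): Delta=0.7577 Bond=-20.5394
V0=26.4398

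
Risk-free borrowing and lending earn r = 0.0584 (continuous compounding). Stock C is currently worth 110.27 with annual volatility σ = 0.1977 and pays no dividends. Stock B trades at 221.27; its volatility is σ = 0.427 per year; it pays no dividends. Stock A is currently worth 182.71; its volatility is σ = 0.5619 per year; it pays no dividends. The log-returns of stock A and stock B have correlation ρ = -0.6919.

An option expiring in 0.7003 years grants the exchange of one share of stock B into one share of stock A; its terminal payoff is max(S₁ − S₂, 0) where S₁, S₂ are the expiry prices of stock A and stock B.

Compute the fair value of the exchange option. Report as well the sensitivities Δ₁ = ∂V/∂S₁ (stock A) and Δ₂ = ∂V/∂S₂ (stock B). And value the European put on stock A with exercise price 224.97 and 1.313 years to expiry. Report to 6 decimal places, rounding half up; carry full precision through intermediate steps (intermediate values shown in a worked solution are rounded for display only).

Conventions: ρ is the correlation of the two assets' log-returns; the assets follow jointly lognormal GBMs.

σ_eff = √(σ₁² + σ₂² − 2ρσ₁σ₂) = √(0.5619² + 0.427² − 2·-0.6919·0.5619·0.427) = 0.911086
d₁ = (ln(S₁/S₂) + (q₂ − q₁ + σ_eff²/2)T) / (σ_eff√T) = (ln(182.71/221.27) + (0.0 − 0.0 + 0.415039)·0.7003) / 0.762432 = 0.130068
d₂ = d₁ − σ_eff√T = 0.130068 − 0.762432 = -0.632364
N(d₁) = 0.551744,  N(d₂) = 0.263574
V = S₁·e^{−q₁T}·N(d₁) − S₂·e^{−q₂T}·N(d₂) = 100.809099 − 58.321110 = 42.487989
Δ₁ = e^{−q₁T}·N(d₁) = 0.551744;  Δ₂ = −e^{−q₂T}·N(d₂) = -0.263574
[vanilla: stock A put K=224.97]
σ√T = 0.5619·√1.313 = 0.643860
d₁ = (ln(S/K) + (r+σ²/2)T) / (σ√T) = (ln(182.71/224.97) + (0.0584+0.5619²/2)·1.313) / 0.643860 = (-0.208067 + 0.283957) / 0.643860 = 0.117867
d₂ = d₁ − σ√T = 0.117867 − 0.643860 = -0.525992
e^{−rT} = 0.926187
N(−d₁) = 0.453086,  N(−d₂) = 0.700553
price = K·e^{−rT}·N(−d₂) − S·N(−d₁) = 145.970274 − 82.783404 = 63.186870

exchange price = 42.487989
Δ1 = 0.551744
Δ2 = -0.263574
price(stock A put K=224.97) = 63.186870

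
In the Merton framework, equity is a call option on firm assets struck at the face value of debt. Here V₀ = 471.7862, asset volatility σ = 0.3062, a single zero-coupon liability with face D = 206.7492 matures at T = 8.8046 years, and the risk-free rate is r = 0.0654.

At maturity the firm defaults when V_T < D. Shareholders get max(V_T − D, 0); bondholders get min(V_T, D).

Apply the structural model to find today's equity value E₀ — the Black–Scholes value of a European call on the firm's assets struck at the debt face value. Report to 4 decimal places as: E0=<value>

E0=360.7983

Work the structural quantities from V₀ = 471.7862 against face 206.7492:
d₁ = [ln(V₀/D) + (r + σ²/2)T] / (σ√T)
   = [ln(471.7862/206.7492) + (0.0654 + 0.5·0.3062²)·8.8046] / (0.3062·√8.8046)
   = [0.825019 + 0.988574] / 0.908573 = 1.996089
d₂ = d₁ − σ√T = 1.996089 − 0.908573 = 1.087515
N(d₁) = 0.977038,  N(d₂) = 0.861595,  e^(−rT) = 0.562243
E₀ = V₀·N(d₁) − D·e^(−rT)·N(d₂)
   = 471.7862·0.977038 − 206.7492·0.562243·0.861595 = 360.798263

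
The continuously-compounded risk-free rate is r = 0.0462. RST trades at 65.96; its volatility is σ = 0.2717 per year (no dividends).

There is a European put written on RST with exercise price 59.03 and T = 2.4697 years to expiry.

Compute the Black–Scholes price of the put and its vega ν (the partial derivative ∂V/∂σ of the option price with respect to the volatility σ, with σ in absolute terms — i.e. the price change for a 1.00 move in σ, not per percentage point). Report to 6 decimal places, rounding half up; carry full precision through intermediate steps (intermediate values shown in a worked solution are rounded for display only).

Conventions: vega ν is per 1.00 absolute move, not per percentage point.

price = 4.713958
ν = 31.432785

σ√T = 0.2717·√2.4697 = 0.426984
d₁ = (ln(S/K) + (r+σ²/2)T) / (σ√T) = (ln(65.96/59.03) + (0.0462+0.2717²/2)·2.4697) / 0.426984 = (0.111003 + 0.205258) / 0.426984 = 0.740685
d₂ = d₁ − σ√T = 0.740685 − 0.426984 = 0.313700
e^{−rT} = 0.892169
N(−d₁) = 0.229442,  N(−d₂) = 0.376874
Put price V = K·e^{−rT}·N(−d₂) − S·N(−d₁) = 19.847975 − 15.134017 = 4.713958
φ(d₁) = (1/√(2π))·e^{−d₁²/2} = 0.303236
ν = S·φ(d₁)·√T = 31.432785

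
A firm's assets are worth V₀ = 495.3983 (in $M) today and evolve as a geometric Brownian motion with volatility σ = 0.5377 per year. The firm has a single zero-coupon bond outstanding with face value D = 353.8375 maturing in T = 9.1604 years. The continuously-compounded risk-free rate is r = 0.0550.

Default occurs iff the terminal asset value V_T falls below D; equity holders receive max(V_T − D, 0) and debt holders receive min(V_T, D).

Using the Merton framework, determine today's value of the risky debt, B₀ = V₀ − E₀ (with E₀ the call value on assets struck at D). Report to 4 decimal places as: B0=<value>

Work the structural quantities from V₀ = 495.3983 against face 353.8375:
d₁ = [ln(V₀/D) + (r + σ²/2)T] / (σ√T)
   = [ln(495.3983/353.8375) + (0.0550 + 0.5·0.5377²)·9.1604] / (0.5377·√9.1604)
   = [0.336524 + 1.828055] / 1.627411 = 1.330076
d₂ = d₁ − σ√T = 1.330076 − 1.627411 = -0.297335
N(d₁) = 0.908253,  N(d₂) = 0.383105,  e^(−rT) = 0.604217
E₀ = V₀·N(d₁) − D·e^(−rT)·N(d₂)
   = 495.3983·0.908253 − 353.8375·0.604217·0.383105 = 368.041321
B₀ = V₀ − E₀ = 495.3983 − 368.041321 = 127.356979

B0=127.3570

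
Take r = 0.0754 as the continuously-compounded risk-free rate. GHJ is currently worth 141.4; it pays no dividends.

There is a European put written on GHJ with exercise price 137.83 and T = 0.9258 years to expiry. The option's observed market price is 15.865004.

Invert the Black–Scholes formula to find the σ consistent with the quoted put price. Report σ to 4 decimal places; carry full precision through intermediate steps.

sigma = 0.4219

At σ = 0.4219 the Black–Scholes value reproduces the quote:
σ√T = 0.4219·√0.9258 = 0.405946
d₁ = (ln(S/K) + (r+σ²/2)T) / (σ√T) = (ln(141.4/137.83) + (0.0754+0.4219²/2)·0.9258) / 0.405946 = (0.025572 + 0.152201) / 0.405946 = 0.437923
d₂ = d₁ − σ√T = 0.437923 − 0.405946 = 0.031977
e^{−rT} = 0.932575
N(−d₁) = 0.330721,  N(−d₂) = 0.487245
V = K·e^{−rT}·N(−d₂) − S·N(−d₁) = 62.628958 − 46.763954 = 15.865004 (the quoted price), and the Black–Scholes price is strictly increasing in σ, so σ is unique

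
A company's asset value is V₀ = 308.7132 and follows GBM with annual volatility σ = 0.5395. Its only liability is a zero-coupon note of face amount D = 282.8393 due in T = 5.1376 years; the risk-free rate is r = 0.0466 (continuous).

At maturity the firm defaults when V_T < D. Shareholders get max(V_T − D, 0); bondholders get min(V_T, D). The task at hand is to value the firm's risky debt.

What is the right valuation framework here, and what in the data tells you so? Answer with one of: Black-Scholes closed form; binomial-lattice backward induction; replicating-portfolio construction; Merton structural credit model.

Key observation: the data describe a firm's assets (V₀ = 308.7132, GBM) and a single zero-coupon debt of face 282.8393, so credit quantities follow from equity-as-call in the structural model.

framework: Merton structural credit model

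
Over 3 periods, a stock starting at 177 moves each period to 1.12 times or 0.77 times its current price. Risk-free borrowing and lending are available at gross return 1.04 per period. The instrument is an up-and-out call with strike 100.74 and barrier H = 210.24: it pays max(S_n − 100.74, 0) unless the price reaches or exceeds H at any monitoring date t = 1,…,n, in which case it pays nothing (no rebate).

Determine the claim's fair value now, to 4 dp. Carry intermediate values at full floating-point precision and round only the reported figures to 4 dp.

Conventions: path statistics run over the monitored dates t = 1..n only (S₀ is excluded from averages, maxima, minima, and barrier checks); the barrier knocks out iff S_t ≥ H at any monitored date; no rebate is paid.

price = 18.7886

Under the martingale measure an up-move has probability p* = 0.7714; value the claim as the probability-weighted average of per-path payoffs, discounted 3 periods at R = 1.04.
Enumerate all 2^3 = 8 price paths (U = up ×1.12, D = down ×0.77); each path with k up-moves has probability p*^k·(1−p*)^(3−k).
DDD: M=136.2900, payoff=0.0000, prob=0.011942
UDD: M=198.2400, payoff=16.7965, prob=0.040303
DUD: M=152.6448, payoff=16.7965, prob=0.040303
UUD: M=222.0288, payoff=0.0000, prob=0.136023
DDU: M=136.2900, payoff=16.7965, prob=0.040303
UDU: M=198.2400, payoff=70.2222, prob=0.136023
DUU: M=170.9622, payoff=70.2222, prob=0.136023
UUU: M=248.6723, payoff=0.0000, prob=0.459079
Price = Σ prob·payoff / R^3 = 21.134566 / 1.124864 = 18.7886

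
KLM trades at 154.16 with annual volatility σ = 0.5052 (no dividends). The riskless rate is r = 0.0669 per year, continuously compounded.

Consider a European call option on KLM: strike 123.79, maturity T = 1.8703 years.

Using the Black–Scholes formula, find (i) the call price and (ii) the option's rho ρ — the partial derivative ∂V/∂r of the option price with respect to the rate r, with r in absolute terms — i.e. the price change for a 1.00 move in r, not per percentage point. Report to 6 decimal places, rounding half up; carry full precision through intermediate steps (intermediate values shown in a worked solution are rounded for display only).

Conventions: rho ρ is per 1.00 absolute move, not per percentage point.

σ√T = 0.5052·√1.8703 = 0.690906
d₁ = (ln(S/K) + (r+σ²/2)T) / (σ√T) = (ln(154.16/123.79) + (0.0669+0.5052²/2)·1.8703) / 0.690906 = (0.219404 + 0.363799) / 0.690906 = 0.844113
d₂ = d₁ − σ√T = 0.844113 − 0.690906 = 0.153207
e^{−rT} = 0.882388
N(d₁) = 0.800697,  N(d₂) = 0.560883
Call price V = S·N(d₁) − K·e^{−rT}·N(d₂) = 123.435449 − 61.265688 = 62.169761
ρ = K·T·e^{−rT}·N(d₂) = 114.585216

price = 62.169761
ρ = 114.585216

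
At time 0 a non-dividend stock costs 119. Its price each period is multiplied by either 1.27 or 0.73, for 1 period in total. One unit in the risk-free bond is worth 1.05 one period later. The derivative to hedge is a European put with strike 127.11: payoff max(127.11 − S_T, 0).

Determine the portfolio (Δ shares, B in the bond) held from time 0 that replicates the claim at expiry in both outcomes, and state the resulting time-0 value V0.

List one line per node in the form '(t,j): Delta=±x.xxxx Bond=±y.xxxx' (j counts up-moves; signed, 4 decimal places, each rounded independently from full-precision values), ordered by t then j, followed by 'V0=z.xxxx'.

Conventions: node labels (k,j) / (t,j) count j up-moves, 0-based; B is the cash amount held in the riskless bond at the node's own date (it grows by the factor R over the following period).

Risk-neutral probability p* = (R−d)/(u−d) = (1.05−0.73)/(1.27−0.73) = 0.5926.
Terminal payoffs: V(1,0)=40.2400, V(1,1)=0.0000
  t=0,j=0: stock 119.0000 → up 151.1300 (V=0.0000), down 86.8700 (V=40.2400). Price 15.6134; hedge Δ=-0.6262, bond B=90.1319.
Check: Δ(0,0)·S0 + B(0,0) = 15.6134 = V0.

(0,0): Delta=-0.6262 Bond=90.1319
V0=15.6134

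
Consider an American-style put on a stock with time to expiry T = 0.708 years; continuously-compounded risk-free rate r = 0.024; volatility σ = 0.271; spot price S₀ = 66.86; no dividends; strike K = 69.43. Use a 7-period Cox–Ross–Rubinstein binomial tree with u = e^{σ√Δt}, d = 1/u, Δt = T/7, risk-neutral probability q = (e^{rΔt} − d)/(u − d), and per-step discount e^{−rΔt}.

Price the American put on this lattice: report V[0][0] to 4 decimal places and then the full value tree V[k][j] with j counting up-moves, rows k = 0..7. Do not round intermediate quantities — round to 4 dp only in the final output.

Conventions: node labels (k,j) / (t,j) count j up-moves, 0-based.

price = 7.1077
tree:
7.1077
10.0126 4.1499
13.6198 6.3457 1.9082
17.8031 9.3771 3.2539 0.5313
22.0663 13.2736 5.4090 1.0496 0.0000
25.9774 17.8031 8.6725 2.0734 0.0000 0.0000
29.5656 22.0663 13.1562 4.0959 0.0000 0.0000 0.0000
32.8574 25.9774 17.8031 8.0911 0.0000 0.0000 0.0000 0.0000

Δt=0.10114  u=1.09001  d=0.91742  q=0.49255  discount=0.99758
step 7 (expiry): payoffs max(K−S,0) = 32.8574 25.9774 17.8031 8.0911 0.0000 0.0000 0.0000 0.0000
k=6: (k=6,j=0): S=39.8644, K−S=29.5656, hold=29.3972 ⇒ V=29.5656 exercise | (k=6,j=1): S=47.3637, K−S=22.0663, hold=21.8979 ⇒ V=22.0663 exercise | (k=6,j=2): S=56.2738, K−S=13.1562, hold=12.9879 ⇒ V=13.1562 exercise | (k=6,j=3): S=66.8600, K−S=2.5700, hold=4.0959 ⇒ V=4.0959 continue | (k=6,j=4): S=79.4377, K−S=0.0000, hold=0.0000 ⇒ V=0.0000 continue | (k=6,j=5): S=94.3815, K−S=0.0000, hold=0.0000 ⇒ V=0.0000 continue | (k=6,j=6): S=112.1365, K−S=0.0000, hold=0.0000 ⇒ V=0.0000 continue
k=5: (k=5,j=0): S=43.4526, K−S=25.9774, hold=25.8091 ⇒ V=25.9774 exercise | (k=5,j=1): S=51.6269, K−S=17.8031, hold=17.6348 ⇒ V=17.8031 exercise | (k=5,j=2): S=61.3389, K−S=8.0911, hold=8.6725 ⇒ V=8.6725 continue | (k=5,j=3): S=72.8780, K−S=0.0000, hold=2.0734 ⇒ V=2.0734 continue | (k=5,j=4): S=86.5878, K−S=0.0000, hold=0.0000 ⇒ V=0.0000 continue | (k=5,j=5): S=102.8767, K−S=0.0000, hold=0.0000 ⇒ V=0.0000 continue
k=4: (k=4,j=0): S=47.3637, K−S=22.0663, hold=21.8979 ⇒ V=22.0663 exercise | (k=4,j=1): S=56.2738, K−S=13.1562, hold=13.2736 ⇒ V=13.2736 continue | (k=4,j=2): S=66.8600, K−S=2.5700, hold=5.4090 ⇒ V=5.4090 continue | (k=4,j=3): S=79.4377, K−S=0.0000, hold=1.0496 ⇒ V=1.0496 continue | (k=4,j=4): S=94.3815, K−S=0.0000, hold=0.0000 ⇒ V=0.0000 continue
k=3: (k=3,j=0): S=51.6269, K−S=17.8031, hold=17.6924 ⇒ V=17.8031 exercise | (k=3,j=1): S=61.3389, K−S=8.0911, hold=9.3771 ⇒ V=9.3771 continue | (k=3,j=2): S=72.8780, K−S=0.0000, hold=3.2539 ⇒ V=3.2539 continue | (k=3,j=3): S=86.5878, K−S=0.0000, hold=0.5313 ⇒ V=0.5313 continue
k=2: (k=2,j=0): S=56.2738, K−S=13.1562, hold=13.6198 ⇒ V=13.6198 continue | (k=2,j=1): S=66.8600, K−S=2.5700, hold=6.3457 ⇒ V=6.3457 continue | (k=2,j=2): S=79.4377, K−S=0.0000, hold=1.9082 ⇒ V=1.9082 continue
k=1: (k=1,j=0): S=61.3389, K−S=8.0911, hold=10.0126 ⇒ V=10.0126 continue | (k=1,j=1): S=72.8780, K−S=0.0000, hold=4.1499 ⇒ V=4.1499 continue
k=0: (k=0,j=0): S=66.8600, K−S=2.5700, hold=7.1077 ⇒ V=7.1077 continue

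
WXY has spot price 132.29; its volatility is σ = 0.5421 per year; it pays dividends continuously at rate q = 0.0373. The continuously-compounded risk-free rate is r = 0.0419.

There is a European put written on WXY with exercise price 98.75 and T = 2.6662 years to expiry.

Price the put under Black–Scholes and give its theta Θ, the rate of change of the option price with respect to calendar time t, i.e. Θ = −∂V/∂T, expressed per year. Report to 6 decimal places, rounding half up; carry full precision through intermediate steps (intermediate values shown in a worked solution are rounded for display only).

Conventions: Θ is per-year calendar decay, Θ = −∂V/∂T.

price = 21.782488
Θ = -4.788589

σ√T = 0.5421·√2.6662 = 0.885168
d₁ = (ln(S/K) + (r−q+σ²/2)T) / (σ√T) = (ln(132.29/98.75) + (0.0419−0.0373+0.5421²/2)·2.6662) / 0.885168 = (0.292405 + 0.404026) / 0.885168 = 0.786778
d₂ = d₁ − σ√T = 0.786778 − 0.885168 = -0.098390
e^{−rT} = 0.894300
e^{−qT} = 0.905336
N(−d₁) = 0.215706,  N(−d₂) = 0.539189
Put price V = K·e^{−rT}·N(−d₂) − S·e^{−qT}·N(−d₁) = 47.616910 − 25.834422 = 21.782488
φ(d₁) = (1/√(2π))·e^{−d₁²/2} = 0.292746
Θ = −S·e^{−qT}·φ(d₁)·σ/(2√T) − q·S·e^{−qT}·N(−d₁) + r·K·e^{−rT}·N(−d₂) = −5.820113 − 0.963624 + 1.995149 = -4.788589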